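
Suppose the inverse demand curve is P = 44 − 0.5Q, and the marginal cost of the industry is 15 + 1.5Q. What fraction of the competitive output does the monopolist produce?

Monopoly sets MR = MC: 44 − Q = 15 + 1.5Q ⇒ Q = 11.6, P = 44 − 0.5·11.6 = 38.2.
Under competition P = MC: 44 − 0.5Q = 15 + 1.5Q ⇒ Q = 14.5, P = 36.75.
Ratio Q_m/Q_c = 11.6/14.5 = 0.8.

Q_m/Q_c = 0.8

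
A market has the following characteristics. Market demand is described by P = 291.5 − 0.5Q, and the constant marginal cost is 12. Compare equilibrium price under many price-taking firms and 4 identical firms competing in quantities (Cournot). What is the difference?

P rises by 55.9

Competitive firms price at marginal cost: P = 12, giving Q = 559.
With 4 symmetric Cournot firms, each firm's FOC gives 291.5 − 2.5q = 12, so q = 111.8, Q = 4·111.8 = 447.2, and P = 67.9.
Change in equilibrium price: 67.9 − 12 = 55.9.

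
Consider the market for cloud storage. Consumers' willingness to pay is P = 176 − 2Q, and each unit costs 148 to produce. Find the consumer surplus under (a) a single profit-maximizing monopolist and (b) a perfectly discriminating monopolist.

Monopoly: CS = 49; Perfect PD: CS = 0

The monopolist equates marginal revenue to marginal cost: 176 − 4Q = 148, so Q = 7. From demand, P = 162.
CS = ½·(176 − 162)·7 = 49.
With perfect price discrimination, output is the efficient level Q = 14 (where demand meets MC), but every buyer pays their willingness to pay: CS = 0 and PS = total surplus.
CS = 0.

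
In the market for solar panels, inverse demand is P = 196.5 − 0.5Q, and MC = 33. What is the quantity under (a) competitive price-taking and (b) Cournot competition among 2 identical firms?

Competitive firms price at marginal cost: P = 33, giving Q = 327.
With 2 symmetric Cournot firms, each firm's FOC gives 196.5 − 1.5q = 33, so q = 109, Q = 2·109 = 218, and P = 87.5.

Competition: Q = 327; Cournot: Q = 218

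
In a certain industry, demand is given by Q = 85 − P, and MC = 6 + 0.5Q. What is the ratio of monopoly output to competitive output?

Inverting demand: P = 85 − Q.
The monopolist equates marginal revenue to marginal cost: 85 − 2Q = 6 + 0.5Q, so Q = 31.6. From demand, P = 53.4.
Under competition P = MC: 85 − Q = 6 + 0.5Q ⇒ Q = 158/3, P = 97/3.
Ratio Q_m/Q_c = 31.6/(158/3) = 0.6.

Q_m/Q_c = 0.6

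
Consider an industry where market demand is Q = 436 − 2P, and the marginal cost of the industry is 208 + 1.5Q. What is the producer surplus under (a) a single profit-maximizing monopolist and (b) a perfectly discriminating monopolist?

Inverting demand: P = 218 − 0.5Q.
A monopolist chooses Q where MR = MC. MR = 218 − Q; setting this equal to 208 + 1.5Q gives Q = 4 and P = 216.
PS = P·Q − VC(Q) = 216·4 − (208·4 + ½·1.5·4²) = 20.
A perfectly discriminating monopolist sells every unit with P(Q) ≥ MC(Q), so output equals the competitive quantity Q = 5. Each buyer pays their reservation price, so CS = 0 and the firm captures all surplus.
PS = ½·(218 − 208)·5 = 25.

Monopoly: PS = 20; Perfect PD: PS = 25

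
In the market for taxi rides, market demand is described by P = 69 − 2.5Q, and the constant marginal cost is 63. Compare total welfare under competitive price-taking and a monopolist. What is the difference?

Perfect competition: P = MC = 63, so 69 − 2.5Q = 63 and Q = 2.4.
CS = ½·(69 − 63)·2.4 = 7.2; PS = (63 − 63)·2.4 = 0; TS = 7.2.
The monopolist equates marginal revenue to marginal cost: 69 − 5Q = 63, so Q = 1.2. From demand, P = 66.
CS = ½·(69 − 66)·1.2 = 1.8; PS = (66 − 63)·1.2 = 3.6; TS = 5.4.
Change in total welfare: 5.4 − 7.2 = −1.8.

Total welfare falls by 1.8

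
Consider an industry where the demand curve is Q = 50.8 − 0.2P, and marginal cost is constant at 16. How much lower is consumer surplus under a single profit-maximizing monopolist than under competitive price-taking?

Inverting demand: P = 254 − 5Q.
Under competition P = MC = 16, so Q = (254 − 16)/5 = 47.6.
CS = ½·(254 − 16)·47.6 = 5664.4.
Monopoly sets MR = MC: 254 − 10Q = 16 ⇒ Q = 23.8, P = 254 − 5·23.8 = 135.
CS = ½·(254 − 135)·23.8 = 1416.1.
Change in consumer surplus: 1416.1 − 5664.4 = −4248.3.

CS falls by 4248.3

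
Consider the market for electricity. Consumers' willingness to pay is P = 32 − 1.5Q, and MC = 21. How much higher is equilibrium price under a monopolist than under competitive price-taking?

P rises by 5.5

Perfect competition: P = MC = 21, so 32 − 1.5Q = 21 and Q = 22/3.
Monopoly sets MR = MC: 32 − 3Q = 21 ⇒ Q = 11/3, P = 32 − 1.5·11/3 = 26.5.
Change in equilibrium price: 26.5 − 21 = 5.5.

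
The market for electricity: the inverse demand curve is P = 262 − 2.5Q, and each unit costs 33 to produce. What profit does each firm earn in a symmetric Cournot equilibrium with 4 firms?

With 4 symmetric Cournot firms, each firm's FOC gives 262 − 12.5q = 33, so q = 18.32, Q = 4·18.32 = 73.28, and P = 78.8.
Each firm's profit = (78.8 − 33)·18.32 = 839.056.

π_i = 839.056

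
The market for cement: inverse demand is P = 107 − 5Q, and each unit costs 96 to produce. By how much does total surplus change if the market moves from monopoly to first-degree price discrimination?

Monopoly sets MR = MC: 107 − 10Q = 96 ⇒ Q = 1.1, P = 107 − 5·1.1 = 101.5.
CS = ½·(107 − 101.5)·1.1 = 3.025; PS = (101.5 − 96)·1.1 = 6.05; TS = 9.075.
Under first-degree price discrimination the firm charges each unit its demand price and produces up to where P = MC, i.e. Q = 2.2. Consumer surplus is zero; producer surplus equals total surplus.
TS = 12.1 (equal to competitive TS).
Change in total surplus: 12.1 − 9.075 = 3.025.

Total surplus rises by 3.025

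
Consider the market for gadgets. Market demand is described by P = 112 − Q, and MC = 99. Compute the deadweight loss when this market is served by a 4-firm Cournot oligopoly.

DWL = 3.38

Perfect competition: P = MC = 99, so 112 − Q = 99 and Q = 13.
In a 4-firm Cournot equilibrium, symmetry and the first-order condition give q = (112 − 99)/(5) = 2.6. So Q = 10.4 and P = 101.6.
DWL is the triangle between Q = 10.4 and Q = 13: ½·(13 − 10.4)·(101.6 − 99) = 3.38.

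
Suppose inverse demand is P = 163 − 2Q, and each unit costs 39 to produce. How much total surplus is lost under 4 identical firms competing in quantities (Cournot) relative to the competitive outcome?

Under competition P = MC = 39, so Q = (163 − 39)/2 = 62.
Cournot with 4 identical firms: the symmetric best-response condition is 163 − 10q = 39. Each firm produces q = 12.4, total output Q = 49.6, price P = 63.8.
DWL is the triangle between Q = 49.6 and Q = 62: ½·(62 − 49.6)·(63.8 − 39) = 153.76.

DWL = 153.76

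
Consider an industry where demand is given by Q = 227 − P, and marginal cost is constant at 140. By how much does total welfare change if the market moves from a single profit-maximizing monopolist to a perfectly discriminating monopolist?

Inverting demand: P = 227 − Q.
The monopolist equates marginal revenue to marginal cost: 227 − 2Q = 140, so Q = 43.5. From demand, P = 183.5.
CS = ½·(227 − 183.5)·43.5 = 946.125; PS = (183.5 − 140)·43.5 = 1892.25; TS = 2838.375.
Under first-degree price discrimination the firm charges each unit its demand price and produces up to where P = MC, i.e. Q = 87. Consumer surplus is zero; producer surplus equals total surplus.
TS = 3784.5 (equal to competitive TS).
Change in total welfare: 3784.5 − 2838.375 = 946.125.

TS rises by 946.125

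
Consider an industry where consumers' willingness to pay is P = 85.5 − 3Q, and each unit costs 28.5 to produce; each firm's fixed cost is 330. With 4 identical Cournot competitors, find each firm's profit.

In a 4-firm Cournot equilibrium, symmetry and the first-order condition give q = (85.5 − 28.5)/(15) = 3.8. So Q = 15.2 and P = 39.9.
Each firm's profit = (39.9 − 28.5)·3.8 − 330 = −286.68.

π_i = −286.68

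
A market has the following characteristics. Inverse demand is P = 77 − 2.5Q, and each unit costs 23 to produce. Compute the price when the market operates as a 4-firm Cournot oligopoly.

P = 33.8

With 4 symmetric Cournot firms, each firm's FOC gives 77 − 12.5q = 23, so q = 4.32, Q = 4·4.32 = 17.28, and P = 33.8.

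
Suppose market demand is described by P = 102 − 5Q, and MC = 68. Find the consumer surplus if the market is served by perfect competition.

CS = 115.6

Under competition P = MC = 68, so Q = (102 − 68)/5 = 6.8.
CS = ½·(102 − 68)·6.8 = 115.6.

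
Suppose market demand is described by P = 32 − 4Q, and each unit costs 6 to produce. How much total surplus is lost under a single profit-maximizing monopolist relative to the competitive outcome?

Competitive firms price at marginal cost: P = 6, giving Q = 6.5.
Monopoly sets MR = MC: 32 − 8Q = 6 ⇒ Q = 3.25, P = 32 − 4·3.25 = 19.
DWL is the triangle between Q = 3.25 and Q = 6.5: ½·(6.5 − 3.25)·(19 − 6) = 21.125.

DWL = 21.125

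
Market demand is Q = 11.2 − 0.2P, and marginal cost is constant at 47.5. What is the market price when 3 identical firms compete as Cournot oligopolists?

P = 49.625

Inverting demand: P = 56 − 5Q.
With 3 symmetric Cournot firms, each firm's FOC gives 56 − 20q = 47.5, so q = 0.425, Q = 3·0.425 = 1.275, and P = 49.625.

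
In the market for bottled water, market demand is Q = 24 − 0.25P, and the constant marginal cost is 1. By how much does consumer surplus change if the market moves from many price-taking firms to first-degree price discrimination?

Inverting demand: P = 96 − 4Q.
Competitive firms price at marginal cost: P = 1, giving Q = 23.75.
CS = ½·(96 − 1)·23.75 = 1128.125.
With perfect price discrimination, output is the efficient level Q = 23.75 (where demand meets MC), but every buyer pays their willingness to pay: CS = 0 and PS = total surplus.
CS = 0.
Change in consumer surplus: 0 − 1128.125 = −1128.125.

CS falls by 1128.125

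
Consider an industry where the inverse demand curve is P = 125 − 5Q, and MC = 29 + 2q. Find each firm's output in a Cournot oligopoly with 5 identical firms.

With 5 symmetric Cournot firms, each firm's FOC gives 125 − 30q = 29 + 2q, so q = 3, Q = 5·3 = 15, and P = 50.

q_i = 3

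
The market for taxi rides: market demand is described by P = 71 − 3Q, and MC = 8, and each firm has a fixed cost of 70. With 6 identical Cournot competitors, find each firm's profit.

π_i = −43

With 6 symmetric Cournot firms, each firm's FOC gives 71 − 21q = 8, so q = 3, Q = 6·3 = 18, and P = 17.
Each firm's profit = (17 − 8)·3 − 70 = −43.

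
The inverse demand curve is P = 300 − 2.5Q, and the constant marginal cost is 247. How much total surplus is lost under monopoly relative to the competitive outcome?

Under competition P = MC = 247, so Q = (300 − 247)/2.5 = 21.2.
A monopolist chooses Q where MR = MC. MR = 300 − 5Q; setting this equal to 247 gives Q = 10.6 and P = 273.5.
DWL is the triangle between Q = 10.6 and Q = 21.2: ½·(21.2 − 10.6)·(273.5 − 247) = 140.45.

DWL = 140.45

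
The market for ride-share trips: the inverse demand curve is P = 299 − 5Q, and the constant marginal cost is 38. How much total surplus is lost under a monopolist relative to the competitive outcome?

DWL = 1703.025

Competitive firms price at marginal cost: P = 38, giving Q = 52.2.
Monopoly sets MR = MC: 299 − 10Q = 38 ⇒ Q = 26.1, P = 299 − 5·26.1 = 168.5.
DWL is the triangle between Q = 26.1 and Q = 52.2: ½·(52.2 − 26.1)·(168.5 − 38) = 1703.025.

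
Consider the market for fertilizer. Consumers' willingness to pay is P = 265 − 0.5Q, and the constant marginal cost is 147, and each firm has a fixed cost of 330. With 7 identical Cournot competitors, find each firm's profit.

π_i = 105.125

Cournot with 7 identical firms: the symmetric best-response condition is 265 − 4q = 147. Each firm produces q = 29.5, total output Q = 206.5, price P = 161.75.
Each firm's profit = (161.75 − 147)·29.5 − 330 = 105.125.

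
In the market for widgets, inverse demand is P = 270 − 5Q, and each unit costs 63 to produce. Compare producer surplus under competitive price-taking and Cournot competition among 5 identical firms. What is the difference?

PS rises by 1190.25

Under competition P = MC = 63, so Q = (270 − 63)/5 = 41.4.
PS = (63 − 63)·41.4 = 0.
With 5 symmetric Cournot firms, each firm's FOC gives 270 − 30q = 63, so q = 6.9, Q = 5·6.9 = 34.5, and P = 97.5.
PS = (97.5 − 63)·34.5 = 1190.25.
Change in producer surplus: 1190.25 − 0 = 1190.25.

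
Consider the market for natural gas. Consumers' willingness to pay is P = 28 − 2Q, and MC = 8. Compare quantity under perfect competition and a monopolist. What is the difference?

Quantity falls by 5

Competitive firms price at marginal cost: P = 8, giving Q = 10.
Monopoly sets MR = MC: 28 − 4Q = 8 ⇒ Q = 5, P = 28 − 2·5 = 18.
Change in quantity: 5 − 10 = −5.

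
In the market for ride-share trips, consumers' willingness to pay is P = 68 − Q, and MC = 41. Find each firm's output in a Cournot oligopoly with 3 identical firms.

In a 3-firm Cournot equilibrium, symmetry and the first-order condition give q = (68 − 41)/(4) = 6.75. So Q = 20.25 and P = 47.75.

q_i = 6.75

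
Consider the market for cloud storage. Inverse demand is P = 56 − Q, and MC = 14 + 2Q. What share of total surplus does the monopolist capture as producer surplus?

PS/TS = 0.8

A monopolist chooses Q where MR = MC. MR = 56 − 2Q; setting this equal to 14 + 2Q gives Q = 10.5 and P = 45.5.
CS = ½·(56 − 45.5)·10.5 = 55.125.
PS = P·Q − VC(Q) = 45.5·10.5 − (14·10.5 + ½·2·10.5²) = 220.5.
Share captured = PS/TS = 220.5/275.625 = 0.8.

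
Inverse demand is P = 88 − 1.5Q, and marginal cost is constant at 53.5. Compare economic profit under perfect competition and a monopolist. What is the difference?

π rises by 198.375

Under competition P = MC = 53.5, so Q = (88 − 53.5)/1.5 = 23.
Profit = (53.5 − 53.5)·23 = 0.
The monopolist equates marginal revenue to marginal cost: 88 − 3Q = 53.5, so Q = 11.5. From demand, P = 70.75.
Profit = (70.75 − 53.5)·11.5 = 198.375.
Change in economic profit: 198.375 − 0 = 198.375.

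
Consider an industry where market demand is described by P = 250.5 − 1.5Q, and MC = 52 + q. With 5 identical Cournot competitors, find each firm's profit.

Cournot with 5 identical firms: the symmetric best-response condition is 250.5 − 9q = 52 + q. Each firm produces q = 19.85, total output Q = 99.25, price P = 101.625.
Each firm's profit = 101.625·19.85 − (52·19.85 + ½·1·19.85²) = 788.045.

π_i = 788.045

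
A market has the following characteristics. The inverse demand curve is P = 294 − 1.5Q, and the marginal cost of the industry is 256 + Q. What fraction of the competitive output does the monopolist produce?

Q_m/Q_c = 0.625

The monopolist equates marginal revenue to marginal cost: 294 − 3Q = 256 + Q, so Q = 9.5. From demand, P = 279.75.
Competitive equilibrium sets price equal to marginal cost: 294 − 1.5Q = 256 + Q, so Q = 15.2 and P = 271.2.
Ratio Q_m/Q_c = 9.5/15.2 = 0.625.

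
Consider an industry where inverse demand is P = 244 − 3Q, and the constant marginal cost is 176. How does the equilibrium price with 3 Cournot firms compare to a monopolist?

Cournot with 3 identical firms: the symmetric best-response condition is 244 − 12q = 176. Each firm produces q = 17/3, total output Q = 17, price P = 193.
Monopoly sets MR = MC: 244 − 6Q = 176 ⇒ Q = 34/3, P = 244 − 3·34/3 = 210.

Cournot: P = 193; Monopoly: P = 210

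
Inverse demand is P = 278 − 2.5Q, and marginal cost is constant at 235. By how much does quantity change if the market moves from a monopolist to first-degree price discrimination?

A monopolist chooses Q where MR = MC. MR = 278 − 5Q; setting this equal to 235 gives Q = 8.6 and P = 256.5.
With perfect price discrimination, output is the efficient level Q = 17.2 (where demand meets MC), but every buyer pays their willingness to pay: CS = 0 and PS = total surplus.
Change in quantity: 17.2 − 8.6 = 8.6.

Q rises by 8.6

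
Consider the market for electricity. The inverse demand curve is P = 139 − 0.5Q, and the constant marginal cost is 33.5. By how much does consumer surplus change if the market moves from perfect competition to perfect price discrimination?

Under competition P = MC = 33.5, so Q = (139 − 33.5)/0.5 = 211.
CS = ½·(139 − 33.5)·211 = 11130.25.
A perfectly discriminating monopolist sells every unit with P(Q) ≥ MC(Q), so output equals the competitive quantity Q = 211. Each buyer pays their reservation price, so CS = 0 and the firm captures all surplus.
CS = 0.
Change in consumer surplus: 0 − 11130.25 = −11130.25.

Consumer surplus falls by 11130.25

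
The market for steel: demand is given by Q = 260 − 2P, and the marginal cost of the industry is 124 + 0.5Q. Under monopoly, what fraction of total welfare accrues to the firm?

Inverting demand: P = 130 − 0.5Q.
A monopolist chooses Q where MR = MC. MR = 130 − Q; setting this equal to 124 + 0.5Q gives Q = 4 and P = 128.
CS = ½·(130 − 128)·4 = 4.
PS = P·Q − VC(Q) = 128·4 − (124·4 + ½·0.5·4²) = 12.
Share captured = PS/TS = 12/16 = 0.75.

PS/TS = 0.75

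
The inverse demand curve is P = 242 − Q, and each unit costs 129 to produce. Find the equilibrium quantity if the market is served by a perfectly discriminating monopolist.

Under first-degree price discrimination the firm charges each unit its demand price and produces up to where P = MC, i.e. Q = 113. Consumer surplus is zero; producer surplus equals total surplus.

Q = 113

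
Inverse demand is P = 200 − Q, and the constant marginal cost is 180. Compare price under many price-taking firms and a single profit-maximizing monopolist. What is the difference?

P rises by 10

Under competition P = MC = 180, so Q = (200 − 180)/1 = 20.
A monopolist chooses Q where MR = MC. MR = 200 − 2Q; setting this equal to 180 gives Q = 10 and P = 190.
Change in price: 190 − 180 = 10.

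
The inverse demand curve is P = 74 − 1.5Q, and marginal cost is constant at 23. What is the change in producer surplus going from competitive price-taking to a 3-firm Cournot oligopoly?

Producer surplus rises by 325.125

Competitive firms price at marginal cost: P = 23, giving Q = 34.
PS = (23 − 23)·34 = 0.
Cournot with 3 identical firms: the symmetric best-response condition is 74 − 6q = 23. Each firm produces q = 8.5, total output Q = 25.5, price P = 35.75.
PS = (35.75 − 23)·25.5 = 325.125.
Change in producer surplus: 325.125 − 0 = 325.125.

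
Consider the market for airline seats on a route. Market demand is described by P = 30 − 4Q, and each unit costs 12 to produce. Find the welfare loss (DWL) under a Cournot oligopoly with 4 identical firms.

DWL = 1.62

Perfect competition: P = MC = 12, so 30 − 4Q = 12 and Q = 4.5.
In a 4-firm Cournot equilibrium, symmetry and the first-order condition give q = (30 − 12)/(20) = 0.9. So Q = 3.6 and P = 15.6.
DWL is the triangle between Q = 3.6 and Q = 4.5: ½·(4.5 − 3.6)·(15.6 − 12) = 1.62.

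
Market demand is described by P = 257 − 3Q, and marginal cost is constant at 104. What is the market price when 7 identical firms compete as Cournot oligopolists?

P = 123.125

Cournot with 7 identical firms: the symmetric best-response condition is 257 − 24q = 104. Each firm produces q = 6.375, total output Q = 44.625, price P = 123.125.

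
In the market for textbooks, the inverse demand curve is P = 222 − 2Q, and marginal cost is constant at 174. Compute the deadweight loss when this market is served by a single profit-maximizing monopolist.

DWL = 144

Perfect competition: P = MC = 174, so 222 − 2Q = 174 and Q = 24.
The monopolist equates marginal revenue to marginal cost: 222 − 4Q = 174, so Q = 12. From demand, P = 198.
DWL is the triangle between Q = 12 and Q = 24: ½·(24 − 12)·(198 − 174) = 144.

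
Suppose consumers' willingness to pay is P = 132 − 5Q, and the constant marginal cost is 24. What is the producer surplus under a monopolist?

A monopolist chooses Q where MR = MC. MR = 132 − 10Q; setting this equal to 24 gives Q = 10.8 and P = 78.
PS = (78 − 24)·10.8 = 583.2.

PS = 583.2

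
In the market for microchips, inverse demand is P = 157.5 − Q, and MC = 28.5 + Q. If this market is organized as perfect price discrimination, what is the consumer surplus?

Under first-degree price discrimination the firm charges each unit its demand price and produces up to where P = MC, i.e. Q = 64.5. Consumer surplus is zero; producer surplus equals total surplus.
CS = 0.

CS = 0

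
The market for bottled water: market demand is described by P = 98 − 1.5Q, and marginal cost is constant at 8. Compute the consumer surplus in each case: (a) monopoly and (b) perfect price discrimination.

Monopoly: CS = 675; Perfect PD: CS = 0

The monopolist equates marginal revenue to marginal cost: 98 − 3Q = 8, so Q = 30. From demand, P = 53.
CS = ½·(98 − 53)·30 = 675.
With perfect price discrimination, output is the efficient level Q = 60 (where demand meets MC), but every buyer pays their willingness to pay: CS = 0 and PS = total surplus.
CS = 0.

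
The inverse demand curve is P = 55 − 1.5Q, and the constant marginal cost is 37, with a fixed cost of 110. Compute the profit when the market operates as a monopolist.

The monopolist equates marginal revenue to marginal cost: 55 − 3Q = 37, so Q = 6. From demand, P = 46.
Profit = (46 − 37)·6 − 110 = −56.

Profit = −56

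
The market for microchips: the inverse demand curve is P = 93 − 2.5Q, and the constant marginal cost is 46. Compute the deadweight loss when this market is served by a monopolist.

Competitive firms price at marginal cost: P = 46, giving Q = 18.8.
A monopolist chooses Q where MR = MC. MR = 93 − 5Q; setting this equal to 46 gives Q = 9.4 and P = 69.5.
DWL is the triangle between Q = 9.4 and Q = 18.8: ½·(18.8 − 9.4)·(69.5 − 46) = 110.45.

DWL = 110.45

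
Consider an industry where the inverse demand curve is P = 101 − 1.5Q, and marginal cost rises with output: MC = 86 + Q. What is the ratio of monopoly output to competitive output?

Q_m/Q_c = 0.625

Monopoly sets MR = MC: 101 − 3Q = 86 + Q ⇒ Q = 3.75, P = 101 − 1.5·3.75 = 95.375.
Competitive equilibrium sets price equal to marginal cost: 101 − 1.5Q = 86 + Q, so Q = 6 and P = 92.
Ratio Q_m/Q_c = 3.75/6 = 0.625.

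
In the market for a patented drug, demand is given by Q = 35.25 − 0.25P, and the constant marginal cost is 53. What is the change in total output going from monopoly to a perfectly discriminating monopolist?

Total output rises by 11

Inverting demand: P = 141 − 4Q.
The monopolist equates marginal revenue to marginal cost: 141 − 8Q = 53, so Q = 11. From demand, P = 97.
A perfectly discriminating monopolist sells every unit with P(Q) ≥ MC(Q), so output equals the competitive quantity Q = 22. Each buyer pays their reservation price, so CS = 0 and the firm captures all surplus.
Change in total output: 22 − 11 = 11.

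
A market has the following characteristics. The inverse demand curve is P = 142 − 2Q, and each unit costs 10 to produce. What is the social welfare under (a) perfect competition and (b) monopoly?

Under competition P = MC = 10, so Q = (142 − 10)/2 = 66.
CS = ½·(142 − 10)·66 = 4356; PS = (10 − 10)·66 = 0; TS = 4356.
Monopoly sets MR = MC: 142 − 4Q = 10 ⇒ Q = 33, P = 142 − 2·33 = 76.
CS = ½·(142 − 76)·33 = 1089; PS = (76 − 10)·33 = 2178; TS = 3267.

Competition: TS = 4356; Monopoly: TS = 3267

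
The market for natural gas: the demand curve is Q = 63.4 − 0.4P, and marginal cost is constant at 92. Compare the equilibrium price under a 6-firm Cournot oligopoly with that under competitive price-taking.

Cournot: P = 101.5; Competition: P = 92

Inverting demand: P = 158.5 − 2.5Q.
Cournot with 6 identical firms: the symmetric best-response condition is 158.5 − 17.5q = 92. Each firm produces q = 3.8, total output Q = 22.8, price P = 101.5.
Perfect competition: P = MC = 92, so 158.5 − 2.5Q = 92 and Q = 26.6.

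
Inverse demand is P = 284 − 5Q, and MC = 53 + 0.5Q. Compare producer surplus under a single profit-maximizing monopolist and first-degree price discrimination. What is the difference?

Monopoly sets MR = MC: 284 − 10Q = 53 + 0.5Q ⇒ Q = 22, P = 284 − 5·22 = 174.
PS = P·Q − VC(Q) = 174·22 − (53·22 + ½·0.5·22²) = 2541.
With perfect price discrimination, output is the efficient level Q = 42 (where demand meets MC), but every buyer pays their willingness to pay: CS = 0 and PS = total surplus.
PS = ½·(284 − 53)·42 = 4851.
Change in producer surplus: 4851 − 2541 = 2310.

Producer surplus rises by 2310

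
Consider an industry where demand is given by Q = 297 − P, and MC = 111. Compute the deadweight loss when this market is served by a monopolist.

Inverting demand: P = 297 − Q.
Perfect competition: P = MC = 111, so 297 − Q = 111 and Q = 186.
Monopoly sets MR = MC: 297 − 2Q = 111 ⇒ Q = 93, P = 297 − 93 = 204.
DWL is the triangle between Q = 93 and Q = 186: ½·(186 − 93)·(204 − 111) = 4324.5.

DWL = 4324.5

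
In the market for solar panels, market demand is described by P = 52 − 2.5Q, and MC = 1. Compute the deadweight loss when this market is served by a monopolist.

DWL = 130.05

Competitive firms price at marginal cost: P = 1, giving Q = 20.4.
The monopolist equates marginal revenue to marginal cost: 52 − 5Q = 1, so Q = 10.2. From demand, P = 26.5.
DWL is the triangle between Q = 10.2 and Q = 20.4: ½·(20.4 − 10.2)·(26.5 − 1) = 130.05.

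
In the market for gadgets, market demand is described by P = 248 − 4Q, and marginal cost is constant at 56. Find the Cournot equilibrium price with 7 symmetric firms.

P = 80

With 7 symmetric Cournot firms, each firm's FOC gives 248 − 32q = 56, so q = 6, Q = 7·6 = 42, and P = 80.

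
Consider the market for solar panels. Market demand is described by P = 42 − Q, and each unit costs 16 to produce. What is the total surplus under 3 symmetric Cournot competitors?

Cournot with 3 identical firms: the symmetric best-response condition is 42 − 4q = 16. Each firm produces q = 6.5, total output Q = 19.5, price P = 22.5.
CS = ½·(42 − 22.5)·19.5 = 190.125; PS = (22.5 − 16)·19.5 = 126.75; TS = 316.875.

TS = 316.875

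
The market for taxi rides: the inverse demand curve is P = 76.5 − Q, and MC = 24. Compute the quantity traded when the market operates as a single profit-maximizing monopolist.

Q = 26.25

The monopolist equates marginal revenue to marginal cost: 76.5 − 2Q = 24, so Q = 26.25. From demand, P = 50.25.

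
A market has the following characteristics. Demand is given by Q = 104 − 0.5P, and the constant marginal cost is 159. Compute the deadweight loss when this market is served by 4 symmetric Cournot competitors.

Inverting demand: P = 208 − 2Q.
Competitive firms price at marginal cost: P = 159, giving Q = 24.5.
In a 4-firm Cournot equilibrium, symmetry and the first-order condition give q = (208 − 159)/(10) = 4.9. So Q = 19.6 and P = 168.8.
DWL is the triangle between Q = 19.6 and Q = 24.5: ½·(24.5 − 19.6)·(168.8 − 159) = 24.01.

DWL = 24.01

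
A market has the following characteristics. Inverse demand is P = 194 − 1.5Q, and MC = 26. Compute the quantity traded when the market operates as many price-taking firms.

Competitive firms price at marginal cost: P = 26, giving Q = 112.

Q = 112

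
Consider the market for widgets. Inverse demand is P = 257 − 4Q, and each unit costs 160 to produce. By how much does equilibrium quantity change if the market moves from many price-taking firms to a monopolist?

Equilibrium quantity falls by 12.125

Perfect competition: P = MC = 160, so 257 − 4Q = 160 and Q = 24.25.
A monopolist chooses Q where MR = MC. MR = 257 − 8Q; setting this equal to 160 gives Q = 12.125 and P = 208.5.
Change in equilibrium quantity: 12.125 − 24.25 = −12.125.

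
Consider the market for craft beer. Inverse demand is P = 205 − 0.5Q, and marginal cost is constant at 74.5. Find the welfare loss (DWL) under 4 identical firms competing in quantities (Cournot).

DWL = 681.21

Perfect competition: P = MC = 74.5, so 205 − 0.5Q = 74.5 and Q = 261.
With 4 symmetric Cournot firms, each firm's FOC gives 205 − 2.5q = 74.5, so q = 52.2, Q = 4·52.2 = 208.8, and P = 100.6.
DWL is the triangle between Q = 208.8 and Q = 261: ½·(261 − 208.8)·(100.6 − 74.5) = 681.21.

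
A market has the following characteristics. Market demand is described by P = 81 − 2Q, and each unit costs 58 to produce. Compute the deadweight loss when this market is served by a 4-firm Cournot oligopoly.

Perfect competition: P = MC = 58, so 81 − 2Q = 58 and Q = 11.5.
In a 4-firm Cournot equilibrium, symmetry and the first-order condition give q = (81 − 58)/(10) = 2.3. So Q = 9.2 and P = 62.6.
DWL is the triangle between Q = 9.2 and Q = 11.5: ½·(11.5 − 9.2)·(62.6 − 58) = 5.29.

DWL = 5.29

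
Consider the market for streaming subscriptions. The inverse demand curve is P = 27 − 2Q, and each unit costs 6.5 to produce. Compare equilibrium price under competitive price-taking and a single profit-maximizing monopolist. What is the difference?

P rises by 10.25

Perfect competition: P = MC = 6.5, so 27 − 2Q = 6.5 and Q = 10.25.
Monopoly sets MR = MC: 27 − 4Q = 6.5 ⇒ Q = 5.125, P = 27 − 2·5.125 = 16.75.
Change in equilibrium price: 16.75 − 6.5 = 10.25.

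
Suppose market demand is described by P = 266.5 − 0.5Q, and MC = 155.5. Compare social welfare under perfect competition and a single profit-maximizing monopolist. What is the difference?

Social welfare falls by 3080.25

Perfect competition: P = MC = 155.5, so 266.5 − 0.5Q = 155.5 and Q = 222.
CS = ½·(266.5 − 155.5)·222 = 12321; PS = (155.5 − 155.5)·222 = 0; TS = 12321.
Monopoly sets MR = MC: 266.5 − Q = 155.5 ⇒ Q = 111, P = 266.5 − 0.5·111 = 211.
CS = ½·(266.5 − 211)·111 = 3080.25; PS = (211 − 155.5)·111 = 6160.5; TS = 9240.75.
Change in social welfare: 9240.75 − 12321 = −3080.25.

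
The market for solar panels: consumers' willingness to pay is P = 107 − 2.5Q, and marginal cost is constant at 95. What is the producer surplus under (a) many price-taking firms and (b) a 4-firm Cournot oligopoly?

Perfect competition: P = MC = 95, so 107 − 2.5Q = 95 and Q = 4.8.
PS = (95 − 95)·4.8 = 0.
In a 4-firm Cournot equilibrium, symmetry and the first-order condition give q = (107 − 95)/(12.5) = 0.96. So Q = 3.84 and P = 97.4.
PS = (97.4 − 95)·3.84 = 9.216.

Competition: PS = 0; Cournot: PS = 9.216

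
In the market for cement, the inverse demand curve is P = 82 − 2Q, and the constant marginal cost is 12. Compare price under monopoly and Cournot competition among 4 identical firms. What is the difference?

The monopolist equates marginal revenue to marginal cost: 82 − 4Q = 12, so Q = 17.5. From demand, P = 47.
Cournot with 4 identical firms: the symmetric best-response condition is 82 − 10q = 12. Each firm produces q = 7, total output Q = 28, price P = 26.
Change in price: 26 − 47 = −21.

P falls by 21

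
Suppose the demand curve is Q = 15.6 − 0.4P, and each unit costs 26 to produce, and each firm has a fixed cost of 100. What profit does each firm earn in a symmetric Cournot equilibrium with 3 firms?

π_i = −95.775

Inverting demand: P = 39 − 2.5Q.
In a 3-firm Cournot equilibrium, symmetry and the first-order condition give q = (39 − 26)/(10) = 1.3. So Q = 3.9 and P = 29.25.
Each firm's profit = (29.25 − 26)·1.3 − 100 = −95.775.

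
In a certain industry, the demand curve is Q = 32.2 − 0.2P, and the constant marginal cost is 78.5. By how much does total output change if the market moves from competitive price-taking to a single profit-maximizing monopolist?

Inverting demand: P = 161 − 5Q.
Under competition P = MC = 78.5, so Q = (161 − 78.5)/5 = 16.5.
A monopolist chooses Q where MR = MC. MR = 161 − 10Q; setting this equal to 78.5 gives Q = 8.25 and P = 119.75.
Change in total output: 8.25 − 16.5 = −8.25.

Q falls by 8.25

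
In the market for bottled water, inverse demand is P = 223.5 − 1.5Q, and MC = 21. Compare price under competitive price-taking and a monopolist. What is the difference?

Competitive firms price at marginal cost: P = 21, giving Q = 135.
Monopoly sets MR = MC: 223.5 − 3Q = 21 ⇒ Q = 67.5, P = 223.5 − 1.5·67.5 = 122.25.
Change in price: 122.25 − 21 = 101.25.

P rises by 101.25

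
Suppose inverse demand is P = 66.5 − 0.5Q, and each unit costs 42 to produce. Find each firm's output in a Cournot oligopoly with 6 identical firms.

Cournot with 6 identical firms: the symmetric best-response condition is 66.5 − 3.5q = 42. Each firm produces q = 7, total output Q = 42, price P = 45.5.

q_i = 7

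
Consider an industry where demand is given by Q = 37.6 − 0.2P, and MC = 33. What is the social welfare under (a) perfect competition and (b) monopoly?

Competition: TS = 2402.5; Monopoly: TS = 1801.875

Inverting demand: P = 188 − 5Q.
Under competition P = MC = 33, so Q = (188 − 33)/5 = 31.
CS = ½·(188 − 33)·31 = 2402.5; PS = (33 − 33)·31 = 0; TS = 2402.5.
The monopolist equates marginal revenue to marginal cost: 188 − 10Q = 33, so Q = 15.5. From demand, P = 110.5.
CS = ½·(188 − 110.5)·15.5 = 600.625; PS = (110.5 − 33)·15.5 = 1201.25; TS = 1801.875.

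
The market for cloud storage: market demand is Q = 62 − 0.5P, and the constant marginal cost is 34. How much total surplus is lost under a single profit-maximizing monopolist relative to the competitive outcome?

Inverting demand: P = 124 − 2Q.
Under competition P = MC = 34, so Q = (124 − 34)/2 = 45.
A monopolist chooses Q where MR = MC. MR = 124 − 4Q; setting this equal to 34 gives Q = 22.5 and P = 79.
DWL is the triangle between Q = 22.5 and Q = 45: ½·(45 − 22.5)·(79 − 34) = 506.25.

DWL = 506.25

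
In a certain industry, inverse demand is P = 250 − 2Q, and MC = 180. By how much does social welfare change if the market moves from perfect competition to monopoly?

TS falls by 306.25

Perfect competition: P = MC = 180, so 250 − 2Q = 180 and Q = 35.
CS = ½·(250 − 180)·35 = 1225; PS = (180 − 180)·35 = 0; TS = 1225.
A monopolist chooses Q where MR = MC. MR = 250 − 4Q; setting this equal to 180 gives Q = 17.5 and P = 215.
CS = ½·(250 − 215)·17.5 = 306.25; PS = (215 − 180)·17.5 = 612.5; TS = 918.75.
Change in social welfare: 918.75 − 1225 = −306.25.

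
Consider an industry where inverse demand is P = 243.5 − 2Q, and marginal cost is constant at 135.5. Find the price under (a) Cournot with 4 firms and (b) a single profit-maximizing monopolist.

In a 4-firm Cournot equilibrium, symmetry and the first-order condition give q = (243.5 − 135.5)/(10) = 10.8. So Q = 43.2 and P = 157.1.
A monopolist chooses Q where MR = MC. MR = 243.5 − 4Q; setting this equal to 135.5 gives Q = 27 and P = 189.5.

Cournot: P = 157.1; Monopoly: P = 189.5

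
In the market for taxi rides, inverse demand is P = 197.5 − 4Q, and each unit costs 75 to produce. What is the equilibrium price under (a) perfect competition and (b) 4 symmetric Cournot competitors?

Competition: P = 75; Cournot: P = 99.5

Competitive firms price at marginal cost: P = 75, giving Q = 30.625.
With 4 symmetric Cournot firms, each firm's FOC gives 197.5 − 20q = 75, so q = 6.125, Q = 4·6.125 = 24.5, and P = 99.5.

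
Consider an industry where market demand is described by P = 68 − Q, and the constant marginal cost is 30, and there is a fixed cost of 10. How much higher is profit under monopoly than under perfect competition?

Profit rises by 361

Perfect competition: P = MC = 30, so 68 − Q = 30 and Q = 38.
Profit = (30 − 30)·38 − 10 = −10.
The monopolist equates marginal revenue to marginal cost: 68 − 2Q = 30, so Q = 19. From demand, P = 49.
Profit = (49 − 30)·19 − 10 = 351.
Change in profit: 351 − −10 = 361.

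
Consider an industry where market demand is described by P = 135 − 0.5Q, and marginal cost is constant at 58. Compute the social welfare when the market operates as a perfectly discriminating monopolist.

TS = 5929

A perfectly discriminating monopolist sells every unit with P(Q) ≥ MC(Q), so output equals the competitive quantity Q = 154. Each buyer pays their reservation price, so CS = 0 and the firm captures all surplus.
TS = 5929 (equal to competitive TS).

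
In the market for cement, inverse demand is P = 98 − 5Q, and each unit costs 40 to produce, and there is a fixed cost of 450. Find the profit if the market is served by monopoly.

Profit = −281.8

Monopoly sets MR = MC: 98 − 10Q = 40 ⇒ Q = 5.8, P = 98 − 5·5.8 = 69.
Profit = (69 − 40)·5.8 − 450 = −281.8.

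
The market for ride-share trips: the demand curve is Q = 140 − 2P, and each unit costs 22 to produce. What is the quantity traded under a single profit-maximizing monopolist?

Q = 48

Inverting demand: P = 70 − 0.5Q.
A monopolist chooses Q where MR = MC. MR = 70 − Q; setting this equal to 22 gives Q = 48 and P = 46.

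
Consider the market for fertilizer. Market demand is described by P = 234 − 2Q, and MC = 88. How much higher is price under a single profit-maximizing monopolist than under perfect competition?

Price rises by 73

Perfect competition: P = MC = 88, so 234 − 2Q = 88 and Q = 73.
Monopoly sets MR = MC: 234 − 4Q = 88 ⇒ Q = 36.5, P = 234 − 2·36.5 = 161.
Change in price: 161 − 88 = 73.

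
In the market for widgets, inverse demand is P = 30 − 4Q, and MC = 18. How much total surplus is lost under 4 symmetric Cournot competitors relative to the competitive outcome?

DWL = 0.72

Competitive firms price at marginal cost: P = 18, giving Q = 3.
Cournot with 4 identical firms: the symmetric best-response condition is 30 − 20q = 18. Each firm produces q = 0.6, total output Q = 2.4, price P = 20.4.
DWL is the triangle between Q = 2.4 and Q = 3: ½·(3 − 2.4)·(20.4 − 18) = 0.72.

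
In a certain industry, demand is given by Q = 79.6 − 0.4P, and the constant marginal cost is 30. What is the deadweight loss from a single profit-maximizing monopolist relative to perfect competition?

DWL = 1428.05

Inverting demand: P = 199 − 2.5Q.
Competitive firms price at marginal cost: P = 30, giving Q = 67.6.
Monopoly sets MR = MC: 199 − 5Q = 30 ⇒ Q = 33.8, P = 199 − 2.5·33.8 = 114.5.
DWL is the triangle between Q = 33.8 and Q = 67.6: ½·(67.6 − 33.8)·(114.5 − 30) = 1428.05.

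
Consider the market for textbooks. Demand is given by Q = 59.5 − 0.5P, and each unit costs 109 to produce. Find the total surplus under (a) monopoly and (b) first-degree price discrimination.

Monopoly: TS = 18.75; Perfect PD: TS = 25

Inverting demand: P = 119 − 2Q.
Monopoly sets MR = MC: 119 − 4Q = 109 ⇒ Q = 2.5, P = 119 − 2·2.5 = 114.
CS = ½·(119 − 114)·2.5 = 6.25; PS = (114 − 109)·2.5 = 12.5; TS = 18.75.
Under first-degree price discrimination the firm charges each unit its demand price and produces up to where P = MC, i.e. Q = 5. Consumer surplus is zero; producer surplus equals total surplus.
TS = 25 (equal to competitive TS).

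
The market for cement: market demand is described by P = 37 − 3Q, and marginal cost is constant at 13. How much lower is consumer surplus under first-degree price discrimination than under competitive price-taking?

Perfect competition: P = MC = 13, so 37 − 3Q = 13 and Q = 8.
CS = ½·(37 − 13)·8 = 96.
A perfectly discriminating monopolist sells every unit with P(Q) ≥ MC(Q), so output equals the competitive quantity Q = 8. Each buyer pays their reservation price, so CS = 0 and the firm captures all surplus.
CS = 0.
Change in consumer surplus: 0 − 96 = −96.

Consumer surplus falls by 96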